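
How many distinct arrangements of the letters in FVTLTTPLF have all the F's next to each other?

Treat the 2 copies of F as a single block. The multiset to arrange is then {FF, L, L, P, T, T, T, V}, 8 items in all.
That gives (8)!/(3!·2!) = 3360 arrangements.

3360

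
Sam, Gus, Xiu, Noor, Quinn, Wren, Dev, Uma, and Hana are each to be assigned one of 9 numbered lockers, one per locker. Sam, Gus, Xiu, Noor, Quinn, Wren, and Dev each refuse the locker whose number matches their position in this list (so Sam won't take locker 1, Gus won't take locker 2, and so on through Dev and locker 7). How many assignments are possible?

165016

Let Aᵢ (for 1 ≤ i ≤ 7) be the placements that put person i in their forbidden locker. Any j of these fix j positions, leaving (9−j)! ways to fill the rest, and there are C(7,j) ways to pick which j.
By inclusion–exclusion, the number of valid placements is Σ_{j=0}^{7} (−1)^j C(7,j)·(9−j)!.
Computing: 362880 − 282240 + 105840 − 25200 + 4200 − 504 + 42 − 2 = 165016.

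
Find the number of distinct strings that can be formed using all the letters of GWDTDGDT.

GWDTDGDT has 8 letters with D appearing 3 times, G appearing twice, and T appearing twice.
The number of distinct arrangements is 8!/(3!·2!·2!) = 40320/24 = 1680.

1680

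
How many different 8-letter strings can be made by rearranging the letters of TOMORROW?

3360

The 8 letters of TOMORROW have repeats: O appearing 3 times and R appearing twice.
Dividing 8! = 40320 by 3!·2! = 12 for the repeated letters gives 3360.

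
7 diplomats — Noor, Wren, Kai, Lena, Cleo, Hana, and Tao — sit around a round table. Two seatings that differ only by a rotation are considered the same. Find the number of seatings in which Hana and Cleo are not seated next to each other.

Without the restriction there are (6)! = 720 seatings.
Those with Hana next to Cleo: fuse the pair into one unit and seat 6 units around a circle — 2·(5)! = 240.
Subtracting, 720 − 240 = 480.

480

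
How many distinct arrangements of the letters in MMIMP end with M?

12

With the last slot taken by M, it remains to arrange the other 4 letters (MIMP).
Those 4 letters have M appearing twice, giving (4)!/(2!) = 12.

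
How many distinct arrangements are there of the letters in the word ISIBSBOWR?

The 9 letters of ISIBSBOWR have repeats: B appearing twice, I appearing twice, and S appearing twice.
Dividing 9! = 362880 by 2!·2!·2! = 8 for the repeated letters gives 45360.

45360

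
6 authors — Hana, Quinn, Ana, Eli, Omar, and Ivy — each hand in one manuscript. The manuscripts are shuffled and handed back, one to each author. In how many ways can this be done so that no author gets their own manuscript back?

265

Count assignments avoiding every fixed point. For any j of the 6 authors fixed to their own manuscript, the other 6−j can be arranged in (6−j)! ways.
By inclusion–exclusion this is Σ_{j=0}^{6} (−1)^j C(6,j)·(6−j)!.
Computing: 720 − 720 + 360 − 120 + 30 − 6 + 1 = 265.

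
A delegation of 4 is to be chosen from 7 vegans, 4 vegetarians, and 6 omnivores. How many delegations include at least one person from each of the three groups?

1176

With no constraint there are C(17,4) = 2380 possible selections.
Selections missing a whole group: no vegans → C(10,4) = 210; no vegetarians → C(13,4) = 715; no omnivores → C(11,4) = 330.
Add back selections omitting two groups (i.e. drawn from a single group): C(7,4) + C(4,4) + C(6,4) = 51.
By inclusion–exclusion: 2380 − 1255 + 51 = 1176.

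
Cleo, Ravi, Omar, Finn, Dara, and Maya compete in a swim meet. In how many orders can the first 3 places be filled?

There are 6 choices for 1st place, 5 for 2nd, and 4 for 3rd.
That gives 6 × 5 × 4 = 120.

120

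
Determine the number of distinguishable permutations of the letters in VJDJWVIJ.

3360

The 8 letters of VJDJWVIJ have repeats: J appearing 3 times and V appearing twice.
The number of distinct arrangements is 8!/(3!·2!) = 40320/12 = 3360.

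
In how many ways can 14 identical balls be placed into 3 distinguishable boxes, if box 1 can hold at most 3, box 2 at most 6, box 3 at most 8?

Without the upper bounds there are C(16,2) = 120 ways to split 14 among 3 boxes.
Subtract solutions that violate a single cap (substitute x_i' = x_i − (cap_i+1)): x_1 ≥ 4 gives C(12,2) = 66; x_2 ≥ 7 gives C(9,2) = 36; x_3 ≥ 9 gives C(7,2) = 21. Together 123.
Add back pairs where two caps are both exceeded: 10 + 3 + 0 = 13.
By inclusion–exclusion the count is 120 − 123 + 13 = 10.

10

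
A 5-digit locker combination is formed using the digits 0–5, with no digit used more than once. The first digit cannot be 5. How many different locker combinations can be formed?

600

The first digit has 6−1 = 5 choices (anything except 5).
The remaining 4 digits are filled from the other 5 symbols without repetition: 5 × 4 × 3 × 2 = 120.
Total: 5 × 120 = 600.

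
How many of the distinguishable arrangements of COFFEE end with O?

30

With the last slot taken by O, it remains to arrange the other 5 letters (CFFEE).
Those 5 letters have E appearing twice and F appearing twice, giving (5)!/(2!·2!) = 30.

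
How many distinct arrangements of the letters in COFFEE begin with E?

Fix E in the first position and arrange the remaining 5 letters.
Those 5 letters have F appearing twice, giving (5)!/(2!) = 60.

60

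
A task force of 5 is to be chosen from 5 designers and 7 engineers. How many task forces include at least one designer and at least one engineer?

770

Unrestricted: C(12,5) = 792 ways to pick any 5 of the 12.
Subtract selections that omit an entire group: no designers → C(7,5) = 21; no engineers → C(5,5) = 1.
Both groups omitted at once is impossible, so 792 − 22 = 770.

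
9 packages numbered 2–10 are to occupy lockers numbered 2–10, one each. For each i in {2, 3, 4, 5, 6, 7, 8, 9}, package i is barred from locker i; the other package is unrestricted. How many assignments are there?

148329

Let Aᵢ (for 2 ≤ i ≤ 9) be the placements that put package i in its forbidden locker. Any j of these fix j positions, leaving (9−j)! ways to fill the rest, and there are C(8,j) ways to pick which j.
By inclusion–exclusion, the number of valid placements is Σ_{j=0}^{8} (−1)^j C(8,j)·(9−j)!.
Computing: 362880 − 322560 + 141120 − 40320 + 8400 − 1344 + 168 − 16 + 1 = 148329.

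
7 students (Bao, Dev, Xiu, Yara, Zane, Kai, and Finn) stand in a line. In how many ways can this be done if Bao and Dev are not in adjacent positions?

3600

Of the 7! = 5040 arrangements, those with Bao and Dev adjacent number 2 × 6! = 1440 (treat the pair as a block with 2 internal orders).
Complementary counting: 5040 − 1440 = 3600.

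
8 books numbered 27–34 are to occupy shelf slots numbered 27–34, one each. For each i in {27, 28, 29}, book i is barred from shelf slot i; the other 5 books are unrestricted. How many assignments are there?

27240

Let Aᵢ (for i ∈ {27, 28, 29}) be the placements that put book i in its forbidden shelf slot. Any j of these fix j positions, leaving (8−j)! ways to fill the rest, and there are C(3,j) ways to pick which j.
By inclusion–exclusion, the number of valid placements is Σ_{j=0}^{3} (−1)^j C(3,j)·(8−j)!.
Computing: 40320 − 15120 + 2160 − 120 = 27240.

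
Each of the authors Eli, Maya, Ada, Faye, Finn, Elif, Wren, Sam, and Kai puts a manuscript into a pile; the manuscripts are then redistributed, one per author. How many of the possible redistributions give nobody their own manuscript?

133496

Count assignments avoiding every fixed point. For any j of the 9 authors fixed to their own manuscript, the other 9−j can be arranged in (9−j)! ways.
By inclusion–exclusion this is Σ_{j=0}^{9} (−1)^j C(9,j)·(9−j)!.
Computing: 362880 − 362880 + 181440 − 60480 + 15120 − 3024 + 504 − 72 + 9 − 1 = 133496.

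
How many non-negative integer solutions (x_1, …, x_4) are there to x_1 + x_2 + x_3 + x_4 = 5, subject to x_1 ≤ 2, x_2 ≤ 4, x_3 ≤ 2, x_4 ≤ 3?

31

Without the upper bounds there are C(8,3) = 56 ways to split 5 among 4 variables.
Subtract solutions that violate a single cap (substitute x_i' = x_i − (cap_i+1)): x_1 ≥ 3 gives C(5,3) = 10; x_2 ≥ 5 gives C(3,3) = 1; x_3 ≥ 3 gives C(5,3) = 10; x_4 ≥ 4 gives C(4,3) = 4. Together 25.
No two caps can be exceeded simultaneously, so the pair terms are all 0.
By inclusion–exclusion the count is 56 − 25 + 0 = 31.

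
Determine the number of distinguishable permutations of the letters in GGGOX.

Letter multiplicities in GGGOX: G×3, O×1, X×1.
So there are 5! / (3!) = 20 distinguishable arrangements.

20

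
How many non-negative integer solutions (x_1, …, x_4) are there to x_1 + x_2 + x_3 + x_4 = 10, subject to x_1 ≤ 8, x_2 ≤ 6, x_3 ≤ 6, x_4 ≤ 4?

Ignoring the caps, the number of non-negative solutions to x_1+…+x_4 = 10 is C(13,3) = 286.
Subtract solutions that violate a single cap (substitute x_i' = x_i − (cap_i+1)): x_1 ≥ 9 gives C(4,3) = 4; x_2 ≥ 7 gives C(6,3) = 20; x_3 ≥ 7 gives C(6,3) = 20; x_4 ≥ 5 gives C(8,3) = 56. Together 100.
No two caps can be exceeded simultaneously, so the pair terms are all 0.
By inclusion–exclusion the count is 286 − 100 + 0 = 186.

186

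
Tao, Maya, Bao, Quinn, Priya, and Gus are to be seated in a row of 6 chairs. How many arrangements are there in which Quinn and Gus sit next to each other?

Place the 4 others and the Quinn-Gus pair as 5 objects in a line; the pair has 2 internal arrangements.
That gives 2 × 5! = 2 × 120 = 240.

240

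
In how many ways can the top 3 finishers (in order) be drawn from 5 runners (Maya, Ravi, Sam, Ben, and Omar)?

60

There are 5 choices for 1st place, 4 for 2nd, and 3 for 3rd.
That gives 5 × 4 × 3 = 60.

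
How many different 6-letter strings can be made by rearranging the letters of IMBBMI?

The 6 letters of IMBBMI have repeats: B appearing twice, I appearing twice, and M appearing twice.
The number of distinct arrangements is 6!/(2!·2!·2!) = 720/8 = 90.

90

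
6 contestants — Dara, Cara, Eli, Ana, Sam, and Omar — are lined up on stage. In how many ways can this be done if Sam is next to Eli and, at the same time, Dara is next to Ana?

96

Treat {Sam,Eli} as one block (2 orders) and {Dara,Ana} as another (2 orders).
That leaves 4 units to arrange: 2 × 2 × 4! = 4 × 24 = 96.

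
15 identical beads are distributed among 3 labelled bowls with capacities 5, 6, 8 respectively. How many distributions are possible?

15

Without the upper bounds there are C(17,2) = 136 ways to split 15 among 3 bowls.
Subtract solutions that violate a single cap (substitute x_i' = x_i − (cap_i+1)): x_1 ≥ 6 gives C(11,2) = 55; x_2 ≥ 7 gives C(10,2) = 45; x_3 ≥ 9 gives C(8,2) = 28. Together 128.
Add back pairs where two caps are both exceeded: 6 + 1 + 0 = 7.
By inclusion–exclusion the count is 136 − 128 + 7 = 15.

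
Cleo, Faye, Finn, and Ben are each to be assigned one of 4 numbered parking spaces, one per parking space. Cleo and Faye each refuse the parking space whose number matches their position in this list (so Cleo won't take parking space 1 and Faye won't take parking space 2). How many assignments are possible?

14

Let Aᵢ (for i ∈ {1, 2}) be the placements that put person i in their forbidden parking space. Any j of these fix j positions, leaving (4−j)! ways to fill the rest, and there are C(2,j) ways to pick which j.
By inclusion–exclusion, the number of valid placements is Σ_{j=0}^{2} (−1)^j C(2,j)·(4−j)!.
Computing: 24 − 12 + 2 = 14.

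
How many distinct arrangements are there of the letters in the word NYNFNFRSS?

NYNFNFRSS has 9 letters with F appearing twice, N appearing 3 times, and S appearing twice.
So there are 9! / (3!·2!·2!) = 15120 distinguishable arrangements.

15120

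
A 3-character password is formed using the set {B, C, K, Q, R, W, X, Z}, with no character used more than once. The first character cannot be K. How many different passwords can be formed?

The first character has 8−1 = 7 choices (anything except K).
The remaining 2 characters are filled from the other 7 symbols without repetition: 7 × 6 = 42.
Total: 7 × 42 = 294.

294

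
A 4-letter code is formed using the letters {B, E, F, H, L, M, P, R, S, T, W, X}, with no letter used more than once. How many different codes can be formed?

11880

With no repetition, fill the 4 letters in order: 12 choices, then 11, down to 9.
That product is 12 × 11 × 10 × 9 = 11880.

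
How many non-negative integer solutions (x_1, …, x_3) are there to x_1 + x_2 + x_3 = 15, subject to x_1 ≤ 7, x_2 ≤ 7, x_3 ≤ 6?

Without the upper bounds there are C(17,2) = 136 ways to split 15 among 3 variables.
Subtract solutions that violate a single cap (substitute x_i' = x_i − (cap_i+1)): x_1 ≥ 8 gives C(9,2) = 36; x_2 ≥ 8 gives C(9,2) = 36; x_3 ≥ 7 gives C(10,2) = 45. Together 117.
Add back pairs where two caps are both exceeded: 0 + 1 + 1 = 2.
By inclusion–exclusion the count is 136 − 117 + 2 = 21.

21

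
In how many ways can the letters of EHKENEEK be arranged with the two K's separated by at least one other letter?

There are 8!/(4!·2!) = 840 arrangements of EHKENEEK in total.
If the two K's are adjacent, glue them into one block, leaving 7 items to arrange: (7)!/(4!) = 210 ways.
Hence 840 − 210 = 630.

630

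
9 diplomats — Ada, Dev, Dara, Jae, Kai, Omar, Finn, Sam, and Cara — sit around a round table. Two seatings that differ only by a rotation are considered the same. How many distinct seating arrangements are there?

40320

Seat Ada anywhere (absorbing the rotational symmetry), then permute the other 8: (8)! = 40320.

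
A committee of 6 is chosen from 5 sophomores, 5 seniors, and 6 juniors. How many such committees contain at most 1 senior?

2772

Split by how many seniors are chosen (0 through 1).
Sum: C(5,0)·C(11,6) + C(5,1)·C(11,5) = 462 + 2310 = 2772.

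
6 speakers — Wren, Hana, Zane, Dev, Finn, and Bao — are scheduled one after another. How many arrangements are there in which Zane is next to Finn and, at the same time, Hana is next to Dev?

Treat {Zane,Finn} as one block (2 orders) and {Hana,Dev} as another (2 orders).
That leaves 4 units to arrange: 2 × 2 × 4! = 4 × 24 = 96.

96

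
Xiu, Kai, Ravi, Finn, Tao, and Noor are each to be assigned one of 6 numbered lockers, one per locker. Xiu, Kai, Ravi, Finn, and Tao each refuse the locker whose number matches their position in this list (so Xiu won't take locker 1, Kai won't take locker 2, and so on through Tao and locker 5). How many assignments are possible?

Let Aᵢ (for 1 ≤ i ≤ 5) be the placements that put person i in their forbidden locker. Any j of these fix j positions, leaving (6−j)! ways to fill the rest, and there are C(5,j) ways to pick which j.
By inclusion–exclusion, the number of valid placements is Σ_{j=0}^{5} (−1)^j C(5,j)·(6−j)!.
Computing: 720 − 600 + 240 − 60 + 10 − 1 = 309.

309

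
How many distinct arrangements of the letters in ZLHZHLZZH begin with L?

With the first slot taken by L, it remains to arrange the other 8 letters (ZHZHLZZH).
Those 8 letters have H appearing 3 times and Z appearing 4 times, giving (8)!/(4!·3!) = 280.

280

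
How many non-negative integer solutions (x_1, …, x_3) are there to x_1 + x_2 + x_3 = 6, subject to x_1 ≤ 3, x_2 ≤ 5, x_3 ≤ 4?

18

Ignoring the caps, the number of non-negative solutions to x_1+…+x_3 = 6 is C(8,2) = 28.
Subtract solutions that violate a single cap (substitute x_i' = x_i − (cap_i+1)): x_1 ≥ 4 gives C(4,2) = 6; x_2 ≥ 6 gives C(2,2) = 1; x_3 ≥ 5 gives C(3,2) = 3. Together 10.
No two caps can be exceeded simultaneously, so the pair terms are all 0.
By inclusion–exclusion the count is 28 − 10 + 0 = 18.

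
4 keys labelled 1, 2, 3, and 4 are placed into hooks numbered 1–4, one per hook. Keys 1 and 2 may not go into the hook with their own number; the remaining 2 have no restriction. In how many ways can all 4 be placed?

14

Let Aᵢ (for i ∈ {1, 2}) be the placements that put key i in its forbidden hook. Any j of these fix j positions, leaving (4−j)! ways to fill the rest, and there are C(2,j) ways to pick which j.
By inclusion–exclusion, the number of valid placements is Σ_{j=0}^{2} (−1)^j C(2,j)·(4−j)!.
Computing: 24 − 12 + 2 = 14.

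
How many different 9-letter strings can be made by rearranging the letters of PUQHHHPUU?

The 9 letters of PUQHHHPUU have repeats: H appearing 3 times, P appearing twice, and U appearing 3 times.
The number of distinct arrangements is 9!/(3!·3!·2!) = 362880/72 = 5040.

5040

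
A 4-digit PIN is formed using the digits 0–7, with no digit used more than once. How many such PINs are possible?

With no repetition, fill the 4 digits in order: 8 choices, then 7, down to 5.
8 × 7 × 6 × 5 = 1680.

1680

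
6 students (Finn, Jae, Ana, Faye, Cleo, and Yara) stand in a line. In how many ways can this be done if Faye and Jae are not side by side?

There are 6! = 720 arrangements in all. If Faye and Jae are adjacent, merging them into one block gives 2·(5)! = 240 arrangements.
So 720 − 240 = 480 arrangements keep them apart.

480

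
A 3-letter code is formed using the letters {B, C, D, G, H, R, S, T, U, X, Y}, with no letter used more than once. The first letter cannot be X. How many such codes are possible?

900

The first letter has 11−1 = 10 choices (anything except X).
The remaining 2 letters are filled from the other 10 symbols without repetition: 10 × 9 = 90.
Total: 10 × 90 = 900.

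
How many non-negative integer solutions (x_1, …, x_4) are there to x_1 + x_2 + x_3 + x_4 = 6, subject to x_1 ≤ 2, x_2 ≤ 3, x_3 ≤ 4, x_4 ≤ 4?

46

By stars and bars, unrestricted non-negative solutions to x_1+…+x_4 = 6 number C(6+3,3) = 84.
Subtract solutions that violate a single cap (substitute x_i' = x_i − (cap_i+1)): x_1 ≥ 3 gives C(6,3) = 20; x_2 ≥ 4 gives C(5,3) = 10; x_3 ≥ 5 gives C(4,3) = 4; x_4 ≥ 5 gives C(4,3) = 4. Together 38.
No two caps can be exceeded simultaneously, so the pair terms are all 0.
By inclusion–exclusion the count is 84 − 38 + 0 = 46.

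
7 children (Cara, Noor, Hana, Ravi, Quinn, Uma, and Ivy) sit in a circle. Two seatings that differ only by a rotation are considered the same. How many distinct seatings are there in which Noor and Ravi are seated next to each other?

240

Glue Noor and Ravi into a block (2 internal orders). Seating 6 units around a circle gives (5)! arrangements.
So 2 × (5)! = 2 × 120 = 240.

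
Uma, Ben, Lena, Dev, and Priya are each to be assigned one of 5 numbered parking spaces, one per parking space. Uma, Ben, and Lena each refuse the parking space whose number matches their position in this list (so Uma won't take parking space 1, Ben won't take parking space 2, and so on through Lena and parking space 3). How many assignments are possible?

64

Let Aᵢ (for i ∈ {1, 2, 3}) be the placements that put person i in their forbidden parking space. Any j of these fix j positions, leaving (5−j)! ways to fill the rest, and there are C(3,j) ways to pick which j.
By inclusion–exclusion, the number of valid placements is Σ_{j=0}^{3} (−1)^j C(3,j)·(5−j)!.
Computing: 120 − 72 + 18 − 2 = 64.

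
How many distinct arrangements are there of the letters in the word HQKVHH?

120

The 6 letters of HQKVHH have repeats: H appearing 3 times.
So there are 6! / (3!) = 120 distinguishable arrangements.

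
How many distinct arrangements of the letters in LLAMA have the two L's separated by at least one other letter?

18

There are 5!/(2!·2!) = 30 arrangements of LLAMA in total.
If the two L's are adjacent, glue them into one block, leaving 4 items to arrange: (4)!/(2!) = 12 ways.
Subtracting, 30 − 12 = 18 arrangements keep the L's apart.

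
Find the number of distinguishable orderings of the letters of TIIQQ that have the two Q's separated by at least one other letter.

18

Total arrangements of TIIQQ: 5!/(2!·2!) = 30.
Arrangements with the Q's together: treat QQ as one letter, giving (4)!/(2!) = 12.
Hence 30 − 12 = 18.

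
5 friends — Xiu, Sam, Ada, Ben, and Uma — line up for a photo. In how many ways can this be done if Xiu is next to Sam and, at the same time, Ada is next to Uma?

Treat {Xiu,Sam} as one block (2 orders) and {Ada,Uma} as another (2 orders).
That leaves 3 units to arrange: 2 × 2 × 3! = 4 × 6 = 24.

24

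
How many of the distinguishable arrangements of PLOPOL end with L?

30

With the last slot taken by L, it remains to arrange the other 5 letters (POPOL).
Those 5 letters have O appearing twice and P appearing twice, giving (5)!/(2!·2!) = 30.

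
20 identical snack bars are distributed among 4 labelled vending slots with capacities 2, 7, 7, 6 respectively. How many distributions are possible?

Without the upper bounds there are C(23,3) = 1771 ways to split 20 among 4 vending slots.
Subtract solutions that violate a single cap (substitute x_i' = x_i − (cap_i+1)): x_1 ≥ 3 gives C(20,3) = 1140; x_2 ≥ 8 gives C(15,3) = 455; x_3 ≥ 8 gives C(15,3) = 455; x_4 ≥ 7 gives C(16,3) = 560. Together 2610.
Add back pairs where two caps are both exceeded: 220 + 220 + 286 + 35 + 56 + 56 = 873.
Subtract triples: 4 + 10 + 10 + 0 = 24.
By inclusion–exclusion the count is 1771 − 2610 + 873 − 24 = 10.

10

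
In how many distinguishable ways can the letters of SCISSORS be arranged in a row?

1680

The 8 letters of SCISSORS have repeats: S appearing 4 times.
So there are 8! / (4!) = 1680 distinguishable arrangements.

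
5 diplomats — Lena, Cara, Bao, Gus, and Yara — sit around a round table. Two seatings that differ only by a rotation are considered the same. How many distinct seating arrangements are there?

24

Seat Lena anywhere (absorbing the rotational symmetry), then permute the other 4: (4)! = 24.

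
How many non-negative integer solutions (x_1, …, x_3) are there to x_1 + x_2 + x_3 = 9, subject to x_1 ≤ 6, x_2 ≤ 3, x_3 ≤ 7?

Without the upper bounds there are C(11,2) = 55 ways to split 9 among 3 variables.
Subtract solutions that violate a single cap (substitute x_i' = x_i − (cap_i+1)): x_1 ≥ 7 gives C(4,2) = 6; x_2 ≥ 4 gives C(7,2) = 21; x_3 ≥ 8 gives C(3,2) = 3. Together 30.
No two caps can be exceeded simultaneously, so the pair terms are all 0.
By inclusion–exclusion the count is 55 − 30 + 0 = 25.

25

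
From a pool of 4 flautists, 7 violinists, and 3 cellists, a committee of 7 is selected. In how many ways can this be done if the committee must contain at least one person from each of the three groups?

2982

Unrestricted: C(14,7) = 3432 ways to pick any 7 of the 14.
Subtract selections that omit an entire group: no flautists → C(10,7) = 120; no violinists → C(7,7) = 1; no cellists → C(11,7) = 330.
Add back selections omitting two groups (i.e. drawn from a single group): C(4,7) + C(7,7) + C(3,7) = 1.
By inclusion–exclusion: 3432 − 451 + 1 = 2982.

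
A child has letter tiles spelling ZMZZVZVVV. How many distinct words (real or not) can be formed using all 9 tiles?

ZMZZVZVVV has 9 letters with V appearing 4 times and Z appearing 4 times.
The number of distinct arrangements is 9!/(4!·4!) = 362880/576 = 630.

630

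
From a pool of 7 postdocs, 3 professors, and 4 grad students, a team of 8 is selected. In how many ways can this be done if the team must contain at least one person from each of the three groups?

2793

Unrestricted: C(14,8) = 3003 ways to pick any 8 of the 14.
Subtract selections that omit an entire group: no postdocs → C(7,8) = 0; no professors → C(11,8) = 165; no grad students → C(10,8) = 45.
Add back selections omitting two groups (i.e. drawn from a single group): C(7,8) + C(3,8) + C(4,8) = 0.
By inclusion–exclusion: 3003 − 210 + 0 = 2793.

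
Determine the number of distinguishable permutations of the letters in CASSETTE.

Letter multiplicities in CASSETTE: A×1, C×1, E×2, S×2, T×2.
Dividing 8! = 40320 by 2!·2!·2! = 8 for the repeated letters gives 5040.

5040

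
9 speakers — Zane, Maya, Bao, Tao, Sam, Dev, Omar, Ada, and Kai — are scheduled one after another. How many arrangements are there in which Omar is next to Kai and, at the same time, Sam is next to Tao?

20160

Treat {Omar,Kai} as one block (2 orders) and {Sam,Tao} as another (2 orders).
That leaves 7 units to arrange: 2 × 2 × 7! = 4 × 5040 = 20160.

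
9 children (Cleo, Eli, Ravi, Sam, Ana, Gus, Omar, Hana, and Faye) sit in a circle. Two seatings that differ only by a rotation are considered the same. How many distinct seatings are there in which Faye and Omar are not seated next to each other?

30240

All circular seatings of 9 people number (8)! = 40320.
Seatings with Faye beside Omar: treat them as a block with 2 internal orders, giving 2 × (7)! = 10080.
Subtracting, 40320 − 10080 = 30240.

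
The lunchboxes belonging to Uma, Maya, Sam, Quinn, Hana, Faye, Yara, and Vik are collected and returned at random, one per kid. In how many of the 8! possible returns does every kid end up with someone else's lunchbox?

Count assignments avoiding every fixed point. For any j of the 8 kids fixed to their own lunchbox, the other 8−j can be arranged in (8−j)! ways.
By inclusion–exclusion this is Σ_{j=0}^{8} (−1)^j C(8,j)·(8−j)!.
Computing: 40320 − 40320 + 20160 − 6720 + 1680 − 336 + 56 − 8 + 1 = 14833.

14833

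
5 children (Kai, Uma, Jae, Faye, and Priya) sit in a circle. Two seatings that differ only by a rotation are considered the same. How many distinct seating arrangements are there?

Around a circle, 5 distinct people have 5!/5 = (4)! = 24 rotationally distinct seatings.

24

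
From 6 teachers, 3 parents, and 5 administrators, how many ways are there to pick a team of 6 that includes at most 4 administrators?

Split by how many administrators are chosen (0 through 4).
Sum: C(5,0)·C(9,6) + C(5,1)·C(9,5) + C(5,2)·C(9,4) + C(5,3)·C(9,3) + C(5,4)·C(9,2) = 84 + 630 + 1260 + 840 + 180 = 2994.

2994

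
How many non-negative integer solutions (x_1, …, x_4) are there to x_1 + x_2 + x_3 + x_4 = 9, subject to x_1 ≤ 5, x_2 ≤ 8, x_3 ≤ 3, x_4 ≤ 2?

Ignoring the caps, the number of non-negative solutions to x_1+…+x_4 = 9 is C(12,3) = 220.
Subtract solutions that violate a single cap (substitute x_i' = x_i − (cap_i+1)): x_1 ≥ 6 gives C(6,3) = 20; x_2 ≥ 9 gives C(3,3) = 1; x_3 ≥ 4 gives C(8,3) = 56; x_4 ≥ 3 gives C(9,3) = 84. Together 161.
Add back pairs where two caps are both exceeded: 0 + 0 + 1 + 0 + 0 + 10 = 11.
By inclusion–exclusion the count is 220 − 161 + 11 = 70.

70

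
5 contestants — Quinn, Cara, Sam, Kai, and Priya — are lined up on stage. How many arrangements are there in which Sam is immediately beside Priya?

Treat {Sam, Priya} as a single unit. There are 4 units to order, and the pair itself can be ordered 2 ways.
So the count is 2·(4)! = 48.

48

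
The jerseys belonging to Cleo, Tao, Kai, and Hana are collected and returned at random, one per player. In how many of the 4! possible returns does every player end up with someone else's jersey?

Count assignments avoiding every fixed point. For any j of the 4 players fixed to their old jersey, the other 4−j can be arranged in (4−j)! ways.
By inclusion–exclusion this is Σ_{j=0}^{4} (−1)^j C(4,j)·(4−j)!.
Computing: 24 − 24 + 12 − 4 + 1 = 9.

9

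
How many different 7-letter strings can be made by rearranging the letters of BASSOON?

1260

BASSOON has 7 letters with O appearing twice and S appearing twice.
The number of distinct arrangements is 7!/(2!·2!) = 5040/4 = 1260.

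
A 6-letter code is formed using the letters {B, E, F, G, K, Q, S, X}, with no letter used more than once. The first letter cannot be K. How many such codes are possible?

The first letter has 8−1 = 7 choices (anything except K).
The remaining 5 letters are filled from the other 7 symbols without repetition: 7 × 6 × 5 × 4 × 3 = 2520.
Total: 7 × 2520 = 17640.

17640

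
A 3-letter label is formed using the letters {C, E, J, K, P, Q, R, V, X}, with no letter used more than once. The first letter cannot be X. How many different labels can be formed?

448

The first letter has 9−1 = 8 choices (anything except X).
The remaining 2 letters are filled from the other 8 symbols without repetition: 8 × 7 = 56.
Total: 8 × 56 = 448.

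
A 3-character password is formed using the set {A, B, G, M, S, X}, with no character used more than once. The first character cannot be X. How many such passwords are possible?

The first character has 6−1 = 5 choices (anything except X).
The remaining 2 characters are filled from the other 5 symbols without repetition: 5 × 4 = 20.
Total: 5 × 20 = 100.

100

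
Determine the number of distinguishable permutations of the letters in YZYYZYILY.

YZYYZYILY has 9 letters with Y appearing 5 times and Z appearing twice.
So there are 9! / (5!·2!) = 1512 distinguishable arrangements.

1512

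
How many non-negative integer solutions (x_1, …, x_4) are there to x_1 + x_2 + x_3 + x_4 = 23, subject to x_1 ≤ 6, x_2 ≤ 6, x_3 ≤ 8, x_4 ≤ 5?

10

By stars and bars, unrestricted non-negative solutions to x_1+…+x_4 = 23 number C(23+3,3) = 2600.
Subtract solutions that violate a single cap (substitute x_i' = x_i − (cap_i+1)): x_1 ≥ 7 gives C(19,3) = 969; x_2 ≥ 7 gives C(19,3) = 969; x_3 ≥ 9 gives C(17,3) = 680; x_4 ≥ 6 gives C(20,3) = 1140. Together 3758.
Add back pairs where two caps are both exceeded: 220 + 120 + 286 + 120 + 286 + 165 = 1197.
Subtract triples: 1 + 20 + 4 + 4 = 29.
By inclusion–exclusion the count is 2600 − 3758 + 1197 − 29 = 10.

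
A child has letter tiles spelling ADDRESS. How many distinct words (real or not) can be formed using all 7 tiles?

1260

Letter multiplicities in ADDRESS: A×1, D×2, E×1, R×1, S×2.
So there are 7! / (2!·2!) = 1260 distinguishable arrangements.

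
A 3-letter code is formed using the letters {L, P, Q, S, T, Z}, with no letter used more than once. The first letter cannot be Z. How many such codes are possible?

100

The first letter has 6−1 = 5 choices (anything except Z).
The remaining 2 letters are filled from the other 5 symbols without repetition: 5 × 4 = 20.
Total: 5 × 20 = 100.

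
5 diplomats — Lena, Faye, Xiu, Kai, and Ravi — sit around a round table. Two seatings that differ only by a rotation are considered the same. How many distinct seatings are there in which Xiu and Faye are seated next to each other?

Treat {Xiu, Faye} as one unit (2 internal orders) and seat the resulting 4 units around the table: (3)! circular arrangements.
So 2 × (3)! = 2 × 6 = 12.

12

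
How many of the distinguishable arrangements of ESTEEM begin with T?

Fix T in the first position and arrange the remaining 5 letters.
Those 5 letters have E appearing 3 times, giving (5)!/(3!) = 20.

20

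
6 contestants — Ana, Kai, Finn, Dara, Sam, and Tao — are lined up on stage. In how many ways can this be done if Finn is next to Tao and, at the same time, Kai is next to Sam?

96

Treat {Finn,Tao} as one block (2 orders) and {Kai,Sam} as another (2 orders).
That leaves 4 units to arrange: 2 × 2 × 4! = 4 × 24 = 96.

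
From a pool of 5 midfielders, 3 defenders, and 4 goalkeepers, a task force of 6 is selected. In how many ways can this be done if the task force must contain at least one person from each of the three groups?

805

Unrestricted: C(12,6) = 924 ways to pick any 6 of the 12.
Selections missing a whole group: no midfielders → C(7,6) = 7; no defenders → C(9,6) = 84; no goalkeepers → C(8,6) = 28.
Add back selections omitting two groups (i.e. drawn from a single group): C(5,6) + C(3,6) + C(4,6) = 0.
By inclusion–exclusion: 924 − 119 + 0 = 805.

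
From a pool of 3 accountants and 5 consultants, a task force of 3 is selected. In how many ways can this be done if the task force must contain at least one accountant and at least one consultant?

Total 3-person selections from all 8: C(8,3) = 56.
Subtract selections that omit an entire group: no accountants → C(5,3) = 10; no consultants → C(3,3) = 1.
Both groups omitted at once is impossible, so 56 − 11 = 45.

45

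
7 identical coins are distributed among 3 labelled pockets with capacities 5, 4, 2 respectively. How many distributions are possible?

12

Without the upper bounds there are C(9,2) = 36 ways to split 7 among 3 pockets.
Subtract solutions that violate a single cap (substitute x_i' = x_i − (cap_i+1)): x_1 ≥ 6 gives C(3,2) = 3; x_2 ≥ 5 gives C(4,2) = 6; x_3 ≥ 3 gives C(6,2) = 15. Together 24.
No two caps can be exceeded simultaneously, so the pair terms are all 0.
By inclusion–exclusion the count is 36 − 24 + 0 = 12.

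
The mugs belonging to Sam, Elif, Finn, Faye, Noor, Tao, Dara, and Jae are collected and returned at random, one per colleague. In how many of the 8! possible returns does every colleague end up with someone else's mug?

14833

Count assignments avoiding every fixed point. For any j of the 8 colleagues fixed to their own mug, the other 8−j can be arranged in (8−j)! ways.
By inclusion–exclusion this is Σ_{j=0}^{8} (−1)^j C(8,j)·(8−j)!.
Computing: 40320 − 40320 + 20160 − 6720 + 1680 − 336 + 56 − 8 + 1 = 14833.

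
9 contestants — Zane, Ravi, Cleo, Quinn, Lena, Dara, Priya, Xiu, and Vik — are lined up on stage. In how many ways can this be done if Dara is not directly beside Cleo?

282240

There are 9! = 362880 arrangements in all. If Dara and Cleo are adjacent, merging them into one block gives 2·(8)! = 80640 arrangements.
Complementary counting: 362880 − 80640 = 282240.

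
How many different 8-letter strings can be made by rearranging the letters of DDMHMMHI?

Letter multiplicities in DDMHMMHI: D×2, H×2, I×1, M×3.
Dividing 8! = 40320 by 3!·2!·2! = 24 for the repeated letters gives 1680.

1680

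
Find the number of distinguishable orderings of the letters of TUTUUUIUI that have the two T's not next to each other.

588

Total arrangements of TUTUUUIUI: 9!/(5!·2!·2!) = 756.
If the two T's are adjacent, glue them into one block, leaving 8 items to arrange: (8)!/(5!·2!) = 168 ways.
Subtracting, 756 − 168 = 588 arrangements keep the T's apart.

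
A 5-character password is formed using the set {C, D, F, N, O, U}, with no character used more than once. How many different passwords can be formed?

Choose and order 5 of the 6 symbols: the first character has 6 options, the next 5, and so on down to 2.
6 × 5 × 4 × 3 × 2 = 720.

720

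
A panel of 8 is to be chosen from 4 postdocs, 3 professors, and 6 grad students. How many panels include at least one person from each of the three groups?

1233

With no constraint there are C(13,8) = 1287 possible selections.
Selections missing a whole group: no postdocs → C(9,8) = 9; no professors → C(10,8) = 45; no grad students → C(7,8) = 0.
Add back selections omitting two groups (i.e. drawn from a single group): C(4,8) + C(3,8) + C(6,8) = 0.
By inclusion–exclusion: 1287 − 54 + 0 = 1233.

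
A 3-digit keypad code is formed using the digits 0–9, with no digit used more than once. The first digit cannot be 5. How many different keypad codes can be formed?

648

The first digit has 10−1 = 9 choices (anything except 5).
The remaining 2 digits are filled from the other 9 symbols without repetition: 9 × 8 = 72.
Total: 9 × 72 = 648.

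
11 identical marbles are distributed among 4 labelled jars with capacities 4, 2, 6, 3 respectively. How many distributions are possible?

30

Without the upper bounds there are C(14,3) = 364 ways to split 11 among 4 jars.
Subtract solutions that violate a single cap (substitute x_i' = x_i − (cap_i+1)): x_1 ≥ 5 gives C(9,3) = 84; x_2 ≥ 3 gives C(11,3) = 165; x_3 ≥ 7 gives C(7,3) = 35; x_4 ≥ 4 gives C(10,3) = 120. Together 404.
Add back pairs where two caps are both exceeded: 20 + 0 + 10 + 4 + 35 + 1 = 70.
By inclusion–exclusion the count is 364 − 404 + 70 = 30.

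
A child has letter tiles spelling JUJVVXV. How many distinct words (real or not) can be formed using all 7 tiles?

JUJVVXV has 7 letters with J appearing twice and V appearing 3 times.
The number of distinct arrangements is 7!/(3!·2!) = 5040/12 = 420.

420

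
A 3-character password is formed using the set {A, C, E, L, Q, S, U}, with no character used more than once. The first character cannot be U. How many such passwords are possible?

The first character has 7−1 = 6 choices (anything except U).
The remaining 2 characters are filled from the other 6 symbols without repetition: 6 × 5 = 30.
Total: 6 × 30 = 180.

180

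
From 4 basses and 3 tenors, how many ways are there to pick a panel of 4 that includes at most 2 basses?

Split by how many basses are chosen (0 through 2).
Sum: C(4,0)·C(3,4) + C(4,1)·C(3,3) + C(4,2)·C(3,2) = 0 + 4 + 18 = 22.

22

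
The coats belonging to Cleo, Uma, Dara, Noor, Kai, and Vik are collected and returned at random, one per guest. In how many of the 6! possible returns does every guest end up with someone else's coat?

265

Count assignments avoiding every fixed point. For any j of the 6 guests fixed to their own coat, the other 6−j can be arranged in (6−j)! ways.
By inclusion–exclusion this is Σ_{j=0}^{6} (−1)^j C(6,j)·(6−j)!.
Computing: 720 − 720 + 360 − 120 + 30 − 6 + 1 = 265.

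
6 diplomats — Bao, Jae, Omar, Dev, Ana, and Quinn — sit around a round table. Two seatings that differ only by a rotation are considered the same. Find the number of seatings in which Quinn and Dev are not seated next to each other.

72

All circular seatings of 6 people number (5)! = 120.
Those with Quinn next to Dev: fuse the pair into one unit and seat 5 units around a circle — 2·(4)! = 48.
Subtracting, 120 − 48 = 72.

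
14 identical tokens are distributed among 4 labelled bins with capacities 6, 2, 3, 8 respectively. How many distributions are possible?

42

By stars and bars, unrestricted non-negative solutions to x_1+…+x_4 = 14 number C(14+3,3) = 680.
Subtract solutions that violate a single cap (substitute x_i' = x_i − (cap_i+1)): x_1 ≥ 7 gives C(10,3) = 120; x_2 ≥ 3 gives C(14,3) = 364; x_3 ≥ 4 gives C(13,3) = 286; x_4 ≥ 9 gives C(8,3) = 56. Together 826.
Add back pairs where two caps are both exceeded: 35 + 20 + 0 + 120 + 10 + 4 = 189.
Subtract triples: 1 + 0 + 0 + 0 = 1.
By inclusion–exclusion the count is 680 − 826 + 189 − 1 = 42.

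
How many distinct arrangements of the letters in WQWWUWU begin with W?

With the first slot taken by W, it remains to arrange the other 6 letters (QWWUWU).
Those 6 letters have U appearing twice and W appearing 3 times, giving (6)!/(3!·2!) = 60.

60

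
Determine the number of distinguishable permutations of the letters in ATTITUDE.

Letter multiplicities in ATTITUDE: A×1, D×1, E×1, I×1, T×3, U×1.
So there are 8! / (3!) = 6720 distinguishable arrangements.

6720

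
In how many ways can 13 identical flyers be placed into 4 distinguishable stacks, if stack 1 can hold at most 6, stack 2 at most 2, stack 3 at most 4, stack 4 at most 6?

By stars and bars, unrestricted non-negative solutions to x_1+…+x_4 = 13 number C(13+3,3) = 560.
Subtract solutions that violate a single cap (substitute x_i' = x_i − (cap_i+1)): x_1 ≥ 7 gives C(9,3) = 84; x_2 ≥ 3 gives C(13,3) = 286; x_3 ≥ 5 gives C(11,3) = 165; x_4 ≥ 7 gives C(9,3) = 84. Together 619.
Add back pairs where two caps are both exceeded: 20 + 4 + 0 + 56 + 20 + 4 = 104.
By inclusion–exclusion the count is 560 − 619 + 104 = 45.

45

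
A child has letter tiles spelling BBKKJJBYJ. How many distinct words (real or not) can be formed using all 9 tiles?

5040

The 9 letters of BBKKJJBYJ have repeats: B appearing 3 times, J appearing 3 times, and K appearing twice.
The number of distinct arrangements is 9!/(3!·3!·2!) = 362880/72 = 5040.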